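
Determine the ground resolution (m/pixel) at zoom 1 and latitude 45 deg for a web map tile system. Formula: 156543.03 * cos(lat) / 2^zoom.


res = 156543.03 * cos(45) / 2^1 = 156543.03 * 0.70710678 / 2 = 55346.32 m/pixel

55346.32 m/pixel


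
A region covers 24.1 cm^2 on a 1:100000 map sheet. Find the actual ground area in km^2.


ground_area = 24.1 * (100000/100)^2 = 24100000.0 m^2 = 24.1 km^2

24.1 km^2


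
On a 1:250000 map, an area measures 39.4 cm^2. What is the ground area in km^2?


ground_area = 39.4 * (250000/100)^2 = 246250000.0 m^2 = 246.25 km^2

246.25 km^2


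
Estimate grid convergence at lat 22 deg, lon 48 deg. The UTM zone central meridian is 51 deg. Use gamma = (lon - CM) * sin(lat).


gamma = (48 - 51) * sin(22) = -3 * 0.374607 = -1.124 degrees

-1.124 degrees


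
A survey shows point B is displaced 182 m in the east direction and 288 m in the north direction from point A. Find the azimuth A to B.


az = atan2(182, 288) = 32.3 deg
adjusted to 0-360: 32.3 degrees

32.3 degrees


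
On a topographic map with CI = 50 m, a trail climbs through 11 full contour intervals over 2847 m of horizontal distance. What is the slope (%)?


elevation change = 11 * 50 = 550 m
slope = 550 / 2847 * 100 = 19.3%

19.3%


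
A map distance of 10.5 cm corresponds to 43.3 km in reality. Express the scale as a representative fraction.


ground = 43.3 km = 4330000 cm; RF denominator = ground / map = 4330000 / 10.5 ≈ 412381; RF = 1:412381

1:412381


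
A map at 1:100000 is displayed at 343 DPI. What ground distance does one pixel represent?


pixel_cm = 2.54 / 343 ≈ 0.007405 cm
ground = pixel_cm * 100000 / 100 = 2.54 * 100000 / (343 * 100) = 254000 / 34300 ≈ 7.41 m

7.41 m


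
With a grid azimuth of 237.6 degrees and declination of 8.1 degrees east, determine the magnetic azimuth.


magnetic azimuth = grid azimuth - declination (east +ve)
mag_az = 237.6 - 8.1 = 229.5 degrees

229.5 degrees


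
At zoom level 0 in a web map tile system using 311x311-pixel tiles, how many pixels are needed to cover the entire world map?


tiles per axis = 2^0 = 1
total tiles = 1^2 = 1
pixels per axis = 1 * 311 = 311
total pixels = 311^2 = 96721

96721 pixels


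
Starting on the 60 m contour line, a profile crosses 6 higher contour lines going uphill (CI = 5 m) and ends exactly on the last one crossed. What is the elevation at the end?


elevation = 60 + 6 * 5 = 90 m

90 m


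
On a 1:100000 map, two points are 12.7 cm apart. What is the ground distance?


ground = 12.7 cm * 100000 / 100 = 12700.0 m = 12.7 km

12.7 km


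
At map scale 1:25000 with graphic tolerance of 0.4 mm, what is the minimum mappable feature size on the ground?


ground = 0.4 mm * 25000 / 1000 = 10.0 m

10.0 m


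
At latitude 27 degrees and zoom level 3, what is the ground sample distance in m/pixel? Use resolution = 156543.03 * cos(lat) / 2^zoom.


res = 156543.03 * cos(27) / 2^3 = 156543.03 * 0.89100652 / 8 = 17435.11 m/pixel

17435.11 m/pixel


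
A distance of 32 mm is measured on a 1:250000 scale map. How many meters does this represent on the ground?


ground = 32 mm * 250000 / 1000 = 8000.0 m

8000.0 m


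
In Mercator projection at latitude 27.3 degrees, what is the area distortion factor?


area_distortion = 1/cos^2(27.3) = 1.266

1.266


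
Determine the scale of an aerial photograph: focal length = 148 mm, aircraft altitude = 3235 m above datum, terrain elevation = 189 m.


scale = f / (H - h) = 148 mm / 3046 m = 148 / 3046000 = 1:20581

1:20581


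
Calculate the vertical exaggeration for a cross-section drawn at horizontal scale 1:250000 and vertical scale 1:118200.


VE = horizontal_scale / vertical_scale = 250000 / 118200 ≈ 2.1

2.1x


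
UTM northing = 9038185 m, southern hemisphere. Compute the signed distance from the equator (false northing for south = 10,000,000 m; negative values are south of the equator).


For southern: actual = 9038185 - 10000000 = -961815 m

-961815 m


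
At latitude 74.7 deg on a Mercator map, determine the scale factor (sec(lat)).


SF = 1 / cos(74.7) = 1 / 0.263873 = 3.79

3.79


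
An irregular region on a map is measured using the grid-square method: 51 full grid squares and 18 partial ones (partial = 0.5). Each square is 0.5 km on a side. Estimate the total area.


effective squares = 51 + 18 * 0.5 = 60.0
area = 60.0 * 0.25 = 15.0 km^2

15.0 km^2


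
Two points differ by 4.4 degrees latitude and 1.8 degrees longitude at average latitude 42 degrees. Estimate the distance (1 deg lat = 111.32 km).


dlat_km = 4.4 * 111.32 = 489.808
dlon_km = 1.8 * 111.32 * cos(42) ≈ 148.908
dist = sqrt(489.808^2 + 148.908^2) ≈ 511.9 km

511.9 km


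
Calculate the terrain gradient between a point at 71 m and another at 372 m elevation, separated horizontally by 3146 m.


gradient = (372 - 71) / 3146 = 301 / 3146 = 0.0957

0.0957


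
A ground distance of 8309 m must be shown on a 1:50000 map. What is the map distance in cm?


map_cm = 8309 * 100 / 50000 = 16.618 cm ≈ 16.62 cm

16.62 cm


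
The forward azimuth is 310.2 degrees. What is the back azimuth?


back azimuth = (310.2 + 180) mod 360 = 130.2 degrees

130.2 degrees


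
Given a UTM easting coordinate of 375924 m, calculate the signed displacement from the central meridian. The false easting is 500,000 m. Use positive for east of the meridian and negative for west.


displacement = 375924 - 500000 = -124076 m

-124076 m


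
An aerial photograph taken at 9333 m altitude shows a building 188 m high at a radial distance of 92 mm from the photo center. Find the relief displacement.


d = h * r / H = 188 * 92 / 9333 = 1.85 mm

1.85 mm


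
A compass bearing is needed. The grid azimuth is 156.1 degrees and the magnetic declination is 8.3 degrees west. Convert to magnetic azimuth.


magnetic azimuth = grid azimuth - declination (east +ve)
mag_az = 156.1 - -8.3 = 164.4 degrees

164.4 degrees


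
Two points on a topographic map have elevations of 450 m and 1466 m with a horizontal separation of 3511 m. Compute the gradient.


gradient = (1466 - 450) / 3511 = 1016 / 3511 = 0.2894

0.2894


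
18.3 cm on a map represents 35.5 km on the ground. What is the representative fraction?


ground = 35.5 km = 3550000 cm; RF denominator = ground / map = 3550000 / 18.3 ≈ 193989; RF = 1:193989

1:193989


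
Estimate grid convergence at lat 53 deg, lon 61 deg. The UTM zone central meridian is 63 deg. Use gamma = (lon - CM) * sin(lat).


gamma = (61 - 63) * sin(53) = -2 * 0.798636 = -1.597 degrees

-1.597 degrees


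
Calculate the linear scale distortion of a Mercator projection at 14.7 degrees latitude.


SF = 1 / cos(14.7) = 1 / 0.967268 = 1.034

1.034


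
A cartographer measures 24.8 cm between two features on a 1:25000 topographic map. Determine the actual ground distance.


ground = 24.8 cm * 25000 / 100 = 6200.0 m = 6.2 km

6.2 km


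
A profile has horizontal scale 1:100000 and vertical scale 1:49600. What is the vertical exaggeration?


VE = horizontal_scale / vertical_scale = 100000 / 49600 ≈ 2.0

2.0x


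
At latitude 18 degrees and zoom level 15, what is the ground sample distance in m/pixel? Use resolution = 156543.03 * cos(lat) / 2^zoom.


res = 156543.03 * cos(18) / 2^15 = 156543.03 * 0.95105652 / 32768 = 4.54 m/pixel

4.54 m/pixel


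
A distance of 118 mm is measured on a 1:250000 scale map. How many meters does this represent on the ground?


ground = 118 mm * 250000 / 1000 = 29500.0 m

29500.0 m


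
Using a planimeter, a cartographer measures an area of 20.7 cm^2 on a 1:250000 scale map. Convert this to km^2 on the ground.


ground_area = 20.7 * (250000/100)^2 = 129375000.0 m^2 = 129.375 km^2

129.375 km^2


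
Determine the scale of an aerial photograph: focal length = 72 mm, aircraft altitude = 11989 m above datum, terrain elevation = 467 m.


scale = f / (H - h) = 72 mm / 11522 m = 72 / 11522000 = 1:160028

1:160028


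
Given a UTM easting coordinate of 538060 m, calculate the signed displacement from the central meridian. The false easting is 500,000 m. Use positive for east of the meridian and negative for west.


displacement = 538060 - 500000 = 38060 m

38060 m


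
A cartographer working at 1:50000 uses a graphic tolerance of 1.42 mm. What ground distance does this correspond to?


ground = 1.42 mm * 50000 / 1000 = 71.0 m

71.0 m


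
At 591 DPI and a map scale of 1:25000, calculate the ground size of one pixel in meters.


pixel_cm = 2.54 / 591 ≈ 0.004298 cm
ground = pixel_cm * 25000 / 100 = 2.54 * 25000 / (591 * 100) = 63500 / 59100 ≈ 1.07 m

1.07 m


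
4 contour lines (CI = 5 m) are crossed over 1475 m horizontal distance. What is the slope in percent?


elevation change = 4 * 5 = 20 m
slope = 20 / 1475 * 100 = 1.4%

1.4%


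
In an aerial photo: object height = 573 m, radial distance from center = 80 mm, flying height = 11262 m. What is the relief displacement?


d = h * r / H = 573 * 80 / 11262 = 4.07 mm

4.07 mm


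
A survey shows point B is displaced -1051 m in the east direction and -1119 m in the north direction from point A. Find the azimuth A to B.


az = atan2(-1051, -1119) = -136.8 deg
adjusted to 0-360: 223.2 degrees

223.2 degrees


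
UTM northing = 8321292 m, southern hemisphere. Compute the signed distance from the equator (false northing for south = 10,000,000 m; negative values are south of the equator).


For southern: actual = 8321292 - 10000000 = -1678708 m

-1678708 m


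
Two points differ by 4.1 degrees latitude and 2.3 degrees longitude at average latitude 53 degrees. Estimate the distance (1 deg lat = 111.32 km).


dlat_km = 4.1 * 111.32 = 456.412
dlon_km = 2.3 * 111.32 * cos(53) ≈ 154.086
dist = sqrt(456.412^2 + 154.086^2) ≈ 481.7 km

481.7 km


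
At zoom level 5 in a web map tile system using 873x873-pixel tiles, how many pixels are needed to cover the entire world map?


tiles per axis = 2^5 = 32
total tiles = 32^2 = 1024
pixels per axis = 32 * 873 = 27936
total pixels = 27936^2 = 780420096

780420096 pixels


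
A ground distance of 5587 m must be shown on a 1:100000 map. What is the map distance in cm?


map_cm = 5587 * 100 / 100000 = 5.587 cm ≈ 5.59 cm

5.59 cm


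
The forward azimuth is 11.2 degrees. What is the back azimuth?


back azimuth = (11.2 + 180) mod 360 = 191.2 degrees

191.2 degrees


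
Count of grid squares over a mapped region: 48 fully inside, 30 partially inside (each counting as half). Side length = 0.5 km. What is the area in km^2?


effective squares = 48 + 30 * 0.5 = 63.0
area = 63.0 * 0.25 = 15.75 km^2

15.75 km^2


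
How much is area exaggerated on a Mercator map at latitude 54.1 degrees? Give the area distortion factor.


area_distortion = 1/cos^2(54.1) = 2.908

2.908


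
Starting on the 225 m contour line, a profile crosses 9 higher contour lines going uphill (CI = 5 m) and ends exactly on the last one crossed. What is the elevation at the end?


elevation = 225 + 9 * 5 = 270 m

270 m


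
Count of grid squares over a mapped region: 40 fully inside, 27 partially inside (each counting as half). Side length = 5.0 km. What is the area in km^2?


effective squares = 40 + 27 * 0.5 = 53.5
area = 53.5 * 25.0 = 1337.5 km^2

1337.5 km^2


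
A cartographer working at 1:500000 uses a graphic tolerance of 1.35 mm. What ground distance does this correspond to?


ground = 1.35 mm * 500000 / 1000 = 675.0 m

675.0 m


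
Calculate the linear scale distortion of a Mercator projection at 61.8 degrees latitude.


SF = 1 / cos(61.8) = 1 / 0.472551 = 2.116

2.116


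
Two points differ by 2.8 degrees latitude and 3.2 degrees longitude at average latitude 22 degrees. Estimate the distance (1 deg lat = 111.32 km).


dlat_km = 2.8 * 111.32 = 311.696
dlon_km = 3.2 * 111.32 * cos(22) ≈ 330.285
dist = sqrt(311.696^2 + 330.285^2) ≈ 454.1 km

454.1 km


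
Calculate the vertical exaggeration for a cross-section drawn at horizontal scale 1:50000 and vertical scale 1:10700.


VE = horizontal_scale / vertical_scale = 50000 / 10700 ≈ 4.7

4.7x


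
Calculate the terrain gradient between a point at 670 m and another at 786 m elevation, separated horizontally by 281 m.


gradient = (786 - 670) / 281 = 116 / 281 = 0.4128

0.4128


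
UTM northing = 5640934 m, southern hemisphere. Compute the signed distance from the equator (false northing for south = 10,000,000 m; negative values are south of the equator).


For southern: actual = 5640934 - 10000000 = -4359066 m

-4359066 m


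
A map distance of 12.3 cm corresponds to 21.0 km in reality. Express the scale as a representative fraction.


ground = 21.0 km = 2100000 cm; RF denominator = ground / map = 2100000 / 12.3 ≈ 170732; RF = 1:170732

1:170732


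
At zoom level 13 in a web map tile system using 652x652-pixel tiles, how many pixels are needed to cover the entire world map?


tiles per axis = 2^13 = 8192
total tiles = 8192^2 = 67108864
pixels per axis = 8192 * 652 = 5341184
total pixels = 5341184^2 = 28528246521856

28528246521856 pixels


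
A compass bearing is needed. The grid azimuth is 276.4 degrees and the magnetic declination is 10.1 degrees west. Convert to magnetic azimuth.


magnetic azimuth = grid azimuth - declination (east +ve)
mag_az = 276.4 - -10.1 = 286.5 degrees

286.5 degrees


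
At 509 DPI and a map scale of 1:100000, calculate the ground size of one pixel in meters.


pixel_cm = 2.54 / 509 ≈ 0.00499 cm
ground = pixel_cm * 100000 / 100 = 2.54 * 100000 / (509 * 100) = 254000 / 50900 ≈ 4.99 m

4.99 m


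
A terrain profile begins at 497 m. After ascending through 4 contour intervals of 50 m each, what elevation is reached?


elevation = 497 + 4 * 50 = 697 m

697 m


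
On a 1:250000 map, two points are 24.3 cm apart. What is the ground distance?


ground = 24.3 cm * 250000 / 100 = 60750.0 m = 60.75 km

60.75 km


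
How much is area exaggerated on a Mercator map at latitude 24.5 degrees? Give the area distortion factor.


area_distortion = 1/cos^2(24.5) = 1.208

1.208


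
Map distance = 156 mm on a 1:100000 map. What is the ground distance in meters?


ground = 156 mm * 100000 / 1000 = 15600.0 m

15600.0 m


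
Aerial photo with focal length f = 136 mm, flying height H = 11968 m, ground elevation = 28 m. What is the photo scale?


scale = f / (H - h) = 136 mm / 11940 m = 136 / 11940000 = 1:87794

1:87794


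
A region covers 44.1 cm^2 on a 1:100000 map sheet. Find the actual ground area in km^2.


ground_area = 44.1 * (100000/100)^2 = 44100000.0 m^2 = 44.1 km^2

44.1 km^2


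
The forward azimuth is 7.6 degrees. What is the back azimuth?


back azimuth = (7.6 + 180) mod 360 = 187.6 degrees

187.6 degrees


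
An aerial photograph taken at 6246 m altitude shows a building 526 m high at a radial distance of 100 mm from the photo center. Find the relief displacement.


d = h * r / H = 526 * 100 / 6246 = 8.42 mm

8.42 mm


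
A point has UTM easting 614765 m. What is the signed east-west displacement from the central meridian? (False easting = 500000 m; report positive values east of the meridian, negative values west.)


displacement = 614765 - 500000 = 114765 m

114765 m


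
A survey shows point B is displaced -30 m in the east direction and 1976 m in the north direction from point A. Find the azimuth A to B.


az = atan2(-30, 1976) = -0.9 deg
adjusted to 0-360: 359.1 degrees

359.1 degrees


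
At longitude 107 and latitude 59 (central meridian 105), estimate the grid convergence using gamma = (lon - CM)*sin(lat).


gamma = (107 - 105) * sin(59) = 2 * 0.857167 = 1.714 degrees

1.714 degrees


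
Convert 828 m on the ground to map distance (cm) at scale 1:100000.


map_cm = 828 * 100 / 100000 = 0.828 cm ≈ 0.83 cm

0.83 cm


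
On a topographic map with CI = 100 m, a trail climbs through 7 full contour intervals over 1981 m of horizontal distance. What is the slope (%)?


elevation change = 7 * 100 = 700 m
slope = 700 / 1981 * 100 = 35.3%

35.3%


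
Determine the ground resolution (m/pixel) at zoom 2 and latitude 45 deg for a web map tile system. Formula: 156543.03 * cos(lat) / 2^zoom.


res = 156543.03 * cos(45) / 2^2 = 156543.03 * 0.70710678 / 4 = 27673.16 m/pixel

27673.16 m/pixel


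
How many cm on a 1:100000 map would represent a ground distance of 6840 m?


map_cm = 6840 * 100 / 100000 = 6.84 cm

6.84 cm


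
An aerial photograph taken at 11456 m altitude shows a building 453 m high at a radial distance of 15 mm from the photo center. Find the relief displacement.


d = h * r / H = 453 * 15 / 11456 = 0.59 mm

0.59 mm


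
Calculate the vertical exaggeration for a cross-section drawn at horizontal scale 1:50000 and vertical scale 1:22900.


VE = horizontal_scale / vertical_scale = 50000 / 22900 ≈ 2.2

2.2x


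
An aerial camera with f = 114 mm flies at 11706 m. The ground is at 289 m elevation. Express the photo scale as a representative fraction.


scale = f / (H - h) = 114 mm / 11417 m = 114 / 11417000 = 1:100149

1:100149


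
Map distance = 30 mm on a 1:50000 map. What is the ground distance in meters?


ground = 30 mm * 50000 / 1000 = 1500.0 m

1500.0 m


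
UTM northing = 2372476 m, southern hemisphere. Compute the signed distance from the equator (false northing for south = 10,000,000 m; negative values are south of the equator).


For southern: actual = 2372476 - 10000000 = -7627524 m

-7627524 m


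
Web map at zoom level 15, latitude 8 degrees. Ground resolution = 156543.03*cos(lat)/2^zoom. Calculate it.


res = 156543.03 * cos(8) / 2^15 = 156543.03 * 0.99026807 / 32768 = 4.73 m/pixel

4.73 m/pixel


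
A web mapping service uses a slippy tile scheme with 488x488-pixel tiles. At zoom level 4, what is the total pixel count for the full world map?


tiles per axis = 2^4 = 16
total tiles = 16^2 = 256
pixels per axis = 16 * 488 = 7808
total pixels = 7808^2 = 60964864

60964864 pixels


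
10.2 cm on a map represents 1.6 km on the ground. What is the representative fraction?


ground = 1.6 km = 160000 cm; RF denominator = ground / map = 160000 / 10.2 ≈ 15686; RF = 1:15686

1:15686


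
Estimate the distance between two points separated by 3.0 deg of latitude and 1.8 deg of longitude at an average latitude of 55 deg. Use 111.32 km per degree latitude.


dlat_km = 3.0 * 111.32 = 333.96
dlon_km = 1.8 * 111.32 * cos(55) ≈ 114.931
dist = sqrt(333.96^2 + 114.931^2) ≈ 353.2 km

353.2 km


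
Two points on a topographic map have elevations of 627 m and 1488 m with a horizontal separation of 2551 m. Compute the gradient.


gradient = (1488 - 627) / 2551 = 861 / 2551 = 0.3375

0.3375


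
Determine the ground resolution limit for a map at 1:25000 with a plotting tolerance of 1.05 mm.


ground = 1.05 mm * 25000 / 1000 = 26.25 m

26.25 m


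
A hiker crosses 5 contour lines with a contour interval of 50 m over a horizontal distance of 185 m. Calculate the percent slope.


elevation change = 5 * 50 = 250 m
slope = 250 / 185 * 100 = 135.1%

135.1%


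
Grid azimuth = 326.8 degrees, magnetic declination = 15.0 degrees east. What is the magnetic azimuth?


magnetic azimuth = grid azimuth - declination (east +ve)
mag_az = 326.8 - 15.0 = 311.8 degrees

311.8 degrees


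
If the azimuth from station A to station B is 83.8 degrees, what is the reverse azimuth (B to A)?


back azimuth = (83.8 + 180) mod 360 = 263.8 degrees

263.8 degrees


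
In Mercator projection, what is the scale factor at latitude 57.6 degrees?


SF = 1 / cos(57.6) = 1 / 0.535827 = 1.866

1.866


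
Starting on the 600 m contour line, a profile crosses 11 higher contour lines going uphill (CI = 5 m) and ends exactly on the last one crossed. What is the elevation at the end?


elevation = 600 + 11 * 5 = 655 m

655 m


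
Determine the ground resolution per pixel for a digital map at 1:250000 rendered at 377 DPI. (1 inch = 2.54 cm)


pixel_cm = 2.54 / 377 ≈ 0.006737 cm
ground = pixel_cm * 250000 / 100 = 2.54 * 250000 / (377 * 100) = 635000 / 37700 ≈ 16.84 m

16.84 m


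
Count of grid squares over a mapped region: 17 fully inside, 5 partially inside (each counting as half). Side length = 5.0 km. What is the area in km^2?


effective squares = 17 + 5 * 0.5 = 19.5
area = 19.5 * 25.0 = 487.5 km^2

487.5 km^2


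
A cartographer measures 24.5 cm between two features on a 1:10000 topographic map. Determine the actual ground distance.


ground = 24.5 cm * 10000 / 100 = 2450.0 m = 2.45 km

2.45 km


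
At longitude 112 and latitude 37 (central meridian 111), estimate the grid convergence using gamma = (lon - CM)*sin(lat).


gamma = (112 - 111) * sin(37) = 1 * 0.601815 = 0.602 degrees

0.602 degrees


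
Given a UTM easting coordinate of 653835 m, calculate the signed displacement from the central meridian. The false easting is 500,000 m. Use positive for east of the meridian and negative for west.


displacement = 653835 - 500000 = 153835 m

153835 m


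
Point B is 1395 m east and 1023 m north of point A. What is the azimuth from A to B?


az = atan2(1395, 1023) = 53.7 deg
adjusted to 0-360: 53.7 degrees

53.7 degrees


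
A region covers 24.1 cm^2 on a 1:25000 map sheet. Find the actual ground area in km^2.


ground_area = 24.1 * (25000/100)^2 = 1506250.0 m^2 = 1.50625 km^2 ≈ 1.506 km^2

1.506 km^2


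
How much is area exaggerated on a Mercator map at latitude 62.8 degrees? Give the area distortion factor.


area_distortion = 1/cos^2(62.8) = 4.786

4.786


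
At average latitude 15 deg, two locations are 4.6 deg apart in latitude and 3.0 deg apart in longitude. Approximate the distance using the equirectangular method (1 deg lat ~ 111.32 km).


dlat_km = 4.6 * 111.32 = 512.072
dlon_km = 3.0 * 111.32 * cos(15) ≈ 322.581
dist = sqrt(512.072^2 + 322.581^2) ≈ 605.2 km

605.2 km


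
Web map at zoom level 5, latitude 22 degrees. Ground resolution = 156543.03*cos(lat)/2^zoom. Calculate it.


res = 156543.03 * cos(22) / 2^5 = 156543.03 * 0.92718385 / 32 = 4535.76 m/pixel

4535.76 m/pixel


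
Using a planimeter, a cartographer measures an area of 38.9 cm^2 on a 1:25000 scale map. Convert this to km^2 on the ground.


ground_area = 38.9 * (25000/100)^2 = 2431250.0 m^2 = 2.43125 km^2 ≈ 2.431 km^2

2.431 km^2


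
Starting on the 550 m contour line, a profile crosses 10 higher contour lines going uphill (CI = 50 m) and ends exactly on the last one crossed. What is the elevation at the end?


elevation = 550 + 10 * 50 = 1050 m

1050 m


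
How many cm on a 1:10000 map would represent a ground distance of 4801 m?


map_cm = 4801 * 100 / 10000 = 48.01 cm

48.01 cm


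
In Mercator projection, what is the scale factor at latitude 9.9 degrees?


SF = 1 / cos(9.9) = 1 / 0.985109 = 1.015

1.015


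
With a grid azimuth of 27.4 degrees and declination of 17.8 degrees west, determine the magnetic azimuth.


magnetic azimuth = grid azimuth - declination (east +ve)
mag_az = 27.4 - -17.8 = 45.2 degrees

45.2 degrees


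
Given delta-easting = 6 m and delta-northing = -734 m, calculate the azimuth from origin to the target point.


az = atan2(6, -734) = 179.5 deg
adjusted to 0-360: 179.5 degrees

179.5 degrees


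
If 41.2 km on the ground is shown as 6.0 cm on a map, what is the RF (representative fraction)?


ground = 41.2 km = 4120000 cm; RF denominator = ground / map = 4120000 / 6.0 ≈ 686667; RF = 1:686667

1:686667


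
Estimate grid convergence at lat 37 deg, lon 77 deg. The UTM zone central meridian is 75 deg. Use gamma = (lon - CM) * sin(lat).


gamma = (77 - 75) * sin(37) = 2 * 0.601815 = 1.204 degrees

1.204 degrees


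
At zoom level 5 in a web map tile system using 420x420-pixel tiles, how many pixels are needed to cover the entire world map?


tiles per axis = 2^5 = 32
total tiles = 32^2 = 1024
pixels per axis = 32 * 420 = 13440
total pixels = 13440^2 = 180633600

180633600 pixels


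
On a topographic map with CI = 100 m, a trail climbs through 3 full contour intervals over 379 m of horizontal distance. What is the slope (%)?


elevation change = 3 * 100 = 300 m
slope = 300 / 379 * 100 = 79.2%

79.2%


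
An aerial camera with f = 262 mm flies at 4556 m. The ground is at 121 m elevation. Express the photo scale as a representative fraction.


scale = f / (H - h) = 262 mm / 4435 m = 262 / 4435000 = 1:16927

1:16927


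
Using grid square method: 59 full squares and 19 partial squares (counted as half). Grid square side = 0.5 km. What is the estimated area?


effective squares = 59 + 19 * 0.5 = 68.5
area = 68.5 * 0.25 = 17.125 km^2

17.125 km^2


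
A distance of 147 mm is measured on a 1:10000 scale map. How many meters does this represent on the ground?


ground = 147 mm * 10000 / 1000 = 1470.0 m

1470.0 m


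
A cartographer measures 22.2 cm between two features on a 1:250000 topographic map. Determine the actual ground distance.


ground = 22.2 cm * 250000 / 100 = 55500.0 m = 55.5 km

55.5 km


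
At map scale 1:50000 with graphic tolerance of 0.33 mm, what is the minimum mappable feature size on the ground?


ground = 0.33 mm * 50000 / 1000 = 16.5 m

16.5 m


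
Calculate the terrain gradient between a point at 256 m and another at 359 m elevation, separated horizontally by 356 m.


gradient = (359 - 256) / 356 = 103 / 356 = 0.2893

0.2893


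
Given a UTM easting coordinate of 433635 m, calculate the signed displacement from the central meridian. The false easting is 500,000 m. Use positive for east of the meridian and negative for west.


displacement = 433635 - 500000 = -66365 m

-66365 m


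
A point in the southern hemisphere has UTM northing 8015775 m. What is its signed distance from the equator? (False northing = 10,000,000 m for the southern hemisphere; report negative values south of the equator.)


For southern: actual = 8015775 - 10000000 = -1984225 m

-1984225 m


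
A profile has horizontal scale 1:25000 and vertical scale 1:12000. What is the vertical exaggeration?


VE = horizontal_scale / vertical_scale = 25000 / 12000 ≈ 2.1

2.1x


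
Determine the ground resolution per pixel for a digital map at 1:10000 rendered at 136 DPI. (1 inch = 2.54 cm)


pixel_cm = 2.54 / 136 ≈ 0.018676 cm
ground = pixel_cm * 10000 / 100 = 2.54 * 10000 / (136 * 100) = 25400 / 13600 ≈ 1.87 m

1.87 m


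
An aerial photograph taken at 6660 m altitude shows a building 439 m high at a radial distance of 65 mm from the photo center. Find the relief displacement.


d = h * r / H = 439 * 65 / 6660 = 4.28 mm

4.28 mm


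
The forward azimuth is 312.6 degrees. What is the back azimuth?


back azimuth = (312.6 + 180) mod 360 = 132.6 degrees

132.6 degrees


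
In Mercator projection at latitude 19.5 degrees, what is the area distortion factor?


area_distortion = 1/cos^2(19.5) = 1.125

1.125


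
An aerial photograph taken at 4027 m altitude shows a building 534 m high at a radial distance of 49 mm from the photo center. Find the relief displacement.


d = h * r / H = 534 * 49 / 4027 = 6.5 mm

6.5 mm


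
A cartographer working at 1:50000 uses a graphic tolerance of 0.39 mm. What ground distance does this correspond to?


ground = 0.39 mm * 50000 / 1000 = 19.5 m

19.5 m


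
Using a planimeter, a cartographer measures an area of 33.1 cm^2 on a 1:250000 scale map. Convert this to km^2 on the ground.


ground_area = 33.1 * (250000/100)^2 = 206875000.0 m^2 = 206.875 km^2

206.875 km^2


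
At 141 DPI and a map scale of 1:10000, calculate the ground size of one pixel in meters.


pixel_cm = 2.54 / 141 ≈ 0.018014 cm
ground = pixel_cm * 10000 / 100 = 2.54 * 10000 / (141 * 100) = 25400 / 14100 ≈ 1.8 m

1.8 m


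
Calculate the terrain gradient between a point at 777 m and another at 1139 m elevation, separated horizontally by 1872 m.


gradient = (1139 - 777) / 1872 = 362 / 1872 = 0.1934

0.1934


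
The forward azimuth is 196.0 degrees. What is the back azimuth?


back azimuth = (196.0 + 180) mod 360 = 16.0 degrees

16.0 degrees


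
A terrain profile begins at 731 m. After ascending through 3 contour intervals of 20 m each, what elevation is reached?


elevation = 731 + 3 * 20 = 791 m

791 m


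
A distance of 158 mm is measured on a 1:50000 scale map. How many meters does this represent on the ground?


ground = 158 mm * 50000 / 1000 = 7900.0 m

7900.0 m


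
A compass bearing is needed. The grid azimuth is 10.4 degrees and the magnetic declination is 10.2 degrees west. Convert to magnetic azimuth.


magnetic azimuth = grid azimuth - declination (east +ve)
mag_az = 10.4 - -10.2 = 20.6 degrees

20.6 degrees


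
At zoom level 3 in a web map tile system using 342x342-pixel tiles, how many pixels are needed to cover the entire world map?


tiles per axis = 2^3 = 8
total tiles = 8^2 = 64
pixels per axis = 8 * 342 = 2736
total pixels = 2736^2 = 7485696

7485696 pixels


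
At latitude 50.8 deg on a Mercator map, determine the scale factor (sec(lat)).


SF = 1 / cos(50.8) = 1 / 0.632029 = 1.582

1.582


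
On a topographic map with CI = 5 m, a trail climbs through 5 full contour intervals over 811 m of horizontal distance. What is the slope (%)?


elevation change = 5 * 5 = 25 m
slope = 25 / 811 * 100 = 3.1%

3.1%


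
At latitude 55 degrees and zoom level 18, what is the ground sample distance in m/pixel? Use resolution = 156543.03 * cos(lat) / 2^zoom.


res = 156543.03 * cos(55) / 2^18 = 156543.03 * 0.57357644 / 262144 = 0.34 m/pixel

0.34 m/pixel


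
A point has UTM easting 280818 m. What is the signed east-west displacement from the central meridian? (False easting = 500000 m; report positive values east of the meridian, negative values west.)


displacement = 280818 - 500000 = -219182 m

-219182 m


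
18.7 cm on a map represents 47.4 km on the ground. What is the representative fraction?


ground = 47.4 km = 4740000 cm; RF denominator = ground / map = 4740000 / 18.7 ≈ 253476; RF = 1:253476

1:253476


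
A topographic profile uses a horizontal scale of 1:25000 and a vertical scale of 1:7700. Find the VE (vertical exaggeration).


VE = horizontal_scale / vertical_scale = 25000 / 7700 ≈ 3.2

3.2x


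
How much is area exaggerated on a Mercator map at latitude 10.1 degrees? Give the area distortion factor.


area_distortion = 1/cos^2(10.1) = 1.032

1.032


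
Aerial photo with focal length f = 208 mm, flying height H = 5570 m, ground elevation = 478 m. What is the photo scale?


scale = f / (H - h) = 208 mm / 5092 m = 208 / 5092000 = 1:24481

1:24481


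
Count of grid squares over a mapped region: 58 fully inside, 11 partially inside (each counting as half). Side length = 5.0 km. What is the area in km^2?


effective squares = 58 + 11 * 0.5 = 63.5
area = 63.5 * 25.0 = 1587.5 km^2

1587.5 km^2


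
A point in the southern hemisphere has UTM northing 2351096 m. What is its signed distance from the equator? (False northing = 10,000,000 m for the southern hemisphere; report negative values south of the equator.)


For southern: actual = 2351096 - 10000000 = -7648904 m

-7648904 m


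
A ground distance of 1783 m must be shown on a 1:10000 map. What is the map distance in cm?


map_cm = 1783 * 100 / 10000 = 17.83 cm

17.83 cm


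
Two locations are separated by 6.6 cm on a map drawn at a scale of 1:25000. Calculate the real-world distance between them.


ground = 6.6 cm * 25000 / 100 = 1650.0 m = 1.65 km

1.65 km


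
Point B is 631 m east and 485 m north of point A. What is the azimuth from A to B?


az = atan2(631, 485) = 52.5 deg
adjusted to 0-360: 52.5 degrees

52.5 degrees


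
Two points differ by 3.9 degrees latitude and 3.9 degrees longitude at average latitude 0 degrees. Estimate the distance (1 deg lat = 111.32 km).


dlat_km = 3.9 * 111.32 = 434.148
dlon_km = 3.9 * 111.32 * cos(0) ≈ 434.148
dist = sqrt(434.148^2 + 434.148^2) ≈ 614.0 km

614.0 km


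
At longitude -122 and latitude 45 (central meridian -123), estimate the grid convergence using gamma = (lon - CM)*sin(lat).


gamma = (-122 - -123) * sin(45) = 1 * 0.707107 = 0.707 degrees

0.707 degrees


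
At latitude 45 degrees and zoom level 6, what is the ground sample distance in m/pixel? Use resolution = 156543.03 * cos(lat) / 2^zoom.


res = 156543.03 * cos(45) / 2^6 = 156543.03 * 0.70710678 / 64 = 1729.57 m/pixel

1729.57 m/pixel


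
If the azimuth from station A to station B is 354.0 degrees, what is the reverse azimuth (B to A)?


back azimuth = (354.0 + 180) mod 360 = 174.0 degrees

174.0 degrees


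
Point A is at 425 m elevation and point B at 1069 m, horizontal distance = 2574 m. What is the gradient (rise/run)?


gradient = (1069 - 425) / 2574 = 644 / 2574 = 0.2502

0.2502


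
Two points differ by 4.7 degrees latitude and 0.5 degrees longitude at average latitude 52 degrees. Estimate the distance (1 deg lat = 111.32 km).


dlat_km = 4.7 * 111.32 = 523.204
dlon_km = 0.5 * 111.32 * cos(52) ≈ 34.268
dist = sqrt(523.204^2 + 34.268^2) ≈ 524.3 km

524.3 km


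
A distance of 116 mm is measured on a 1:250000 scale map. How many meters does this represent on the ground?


ground = 116 mm * 250000 / 1000 = 29000.0 m

29000.0 m


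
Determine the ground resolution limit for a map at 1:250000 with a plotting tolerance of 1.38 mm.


ground = 1.38 mm * 250000 / 1000 = 345.0 m

345.0 m


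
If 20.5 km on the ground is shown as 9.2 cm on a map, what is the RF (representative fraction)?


ground = 20.5 km = 2050000 cm; RF denominator = ground / map = 2050000 / 9.2 ≈ 222826; RF = 1:222826

1:222826


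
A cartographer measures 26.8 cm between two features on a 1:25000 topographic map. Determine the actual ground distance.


ground = 26.8 cm * 25000 / 100 = 6700.0 m = 6.7 km

6.7 km


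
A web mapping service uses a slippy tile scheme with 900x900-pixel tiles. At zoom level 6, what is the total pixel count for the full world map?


tiles per axis = 2^6 = 64
total tiles = 64^2 = 4096
pixels per axis = 64 * 900 = 57600
total pixels = 57600^2 = 3317760000

3317760000 pixels


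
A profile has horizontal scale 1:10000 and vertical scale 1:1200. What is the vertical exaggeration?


VE = horizontal_scale / vertical_scale = 10000 / 1200 ≈ 8.3

8.3x


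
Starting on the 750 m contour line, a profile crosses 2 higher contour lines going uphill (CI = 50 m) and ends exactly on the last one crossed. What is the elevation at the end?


elevation = 750 + 2 * 50 = 850 m

850 m


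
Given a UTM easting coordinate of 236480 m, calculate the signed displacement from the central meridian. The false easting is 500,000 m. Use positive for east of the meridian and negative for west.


displacement = 236480 - 500000 = -263520 m

-263520 m


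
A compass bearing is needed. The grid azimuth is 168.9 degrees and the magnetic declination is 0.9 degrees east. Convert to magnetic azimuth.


magnetic azimuth = grid azimuth - declination (east +ve)
mag_az = 168.9 - 0.9 = 168.0 degrees

168.0 degrees


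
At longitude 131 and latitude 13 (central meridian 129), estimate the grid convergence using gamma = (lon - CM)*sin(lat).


gamma = (131 - 129) * sin(13) = 2 * 0.224951 = 0.45 degrees

0.45 degrees


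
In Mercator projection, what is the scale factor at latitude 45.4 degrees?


SF = 1 / cos(45.4) = 1 / 0.702153 = 1.424

1.424


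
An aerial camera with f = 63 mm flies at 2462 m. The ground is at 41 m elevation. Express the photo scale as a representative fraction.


scale = f / (H - h) = 63 mm / 2421 m = 63 / 2421000 = 1:38429

1:38429


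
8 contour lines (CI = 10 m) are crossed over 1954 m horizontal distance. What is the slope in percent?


elevation change = 8 * 10 = 80 m
slope = 80 / 1954 * 100 = 4.1%

4.1%


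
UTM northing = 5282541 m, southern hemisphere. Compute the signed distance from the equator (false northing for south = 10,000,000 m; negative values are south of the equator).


For southern: actual = 5282541 - 10000000 = -4717459 m

-4717459 m


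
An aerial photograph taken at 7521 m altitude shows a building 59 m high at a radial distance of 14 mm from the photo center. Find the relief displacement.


d = h * r / H = 59 * 14 / 7521 = 0.11 mm

0.11 mm


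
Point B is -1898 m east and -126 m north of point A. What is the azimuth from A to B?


az = atan2(-1898, -126) = -93.8 deg
adjusted to 0-360: 266.2 degrees

266.2 degrees


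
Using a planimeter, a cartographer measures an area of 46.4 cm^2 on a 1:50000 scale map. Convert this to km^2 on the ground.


ground_area = 46.4 * (50000/100)^2 = 11600000.0 m^2 = 11.6 km^2

11.6 km^2


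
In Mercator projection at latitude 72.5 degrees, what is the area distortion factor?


area_distortion = 1/cos^2(72.5) = 11.059

11.059


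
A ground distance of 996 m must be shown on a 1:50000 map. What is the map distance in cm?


map_cm = 996 * 100 / 50000 = 1.992 cm ≈ 1.99 cm

1.99 cm


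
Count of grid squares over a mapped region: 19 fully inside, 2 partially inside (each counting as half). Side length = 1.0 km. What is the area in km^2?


effective squares = 19 + 2 * 0.5 = 20.0
area = 20.0 * 1.0 = 20.0 km^2

20.0 km^2


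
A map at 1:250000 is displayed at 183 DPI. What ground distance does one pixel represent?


pixel_cm = 2.54 / 183 ≈ 0.01388 cm
ground = pixel_cm * 250000 / 100 = 2.54 * 250000 / (183 * 100) = 635000 / 18300 ≈ 34.7 m

34.7 m


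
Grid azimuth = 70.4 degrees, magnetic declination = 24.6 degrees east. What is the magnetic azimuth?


magnetic azimuth = grid azimuth - declination (east +ve)
mag_az = 70.4 - 24.6 = 45.8 degrees

45.8 degrees


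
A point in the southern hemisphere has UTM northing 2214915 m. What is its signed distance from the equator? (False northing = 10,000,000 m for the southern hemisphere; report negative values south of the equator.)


For southern: actual = 2214915 - 10000000 = -7785085 m

-7785085 m


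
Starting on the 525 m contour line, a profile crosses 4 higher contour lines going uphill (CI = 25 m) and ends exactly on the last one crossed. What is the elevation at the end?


elevation = 525 + 4 * 25 = 625 m

625 m


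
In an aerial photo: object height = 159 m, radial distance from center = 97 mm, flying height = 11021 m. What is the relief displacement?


d = h * r / H = 159 * 97 / 11021 = 1.4 mm

1.4 mm


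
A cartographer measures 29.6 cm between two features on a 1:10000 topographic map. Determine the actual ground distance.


ground = 29.6 cm * 10000 / 100 = 2960.0 m = 2.96 km

2.96 km


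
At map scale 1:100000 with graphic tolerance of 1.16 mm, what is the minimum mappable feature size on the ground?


ground = 1.16 mm * 100000 / 1000 = 116.0 m

116.0 m


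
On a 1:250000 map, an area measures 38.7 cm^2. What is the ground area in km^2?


ground_area = 38.7 * (250000/100)^2 = 241875000.0 m^2 = 241.875 km^2

241.875 km^2


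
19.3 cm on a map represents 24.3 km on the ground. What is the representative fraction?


ground = 24.3 km = 2430000 cm; RF denominator = ground / map = 2430000 / 19.3 ≈ 125907; RF = 1:125907

1:125907


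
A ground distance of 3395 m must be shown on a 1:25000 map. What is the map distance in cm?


map_cm = 3395 * 100 / 25000 = 13.58 cm

13.58 cm


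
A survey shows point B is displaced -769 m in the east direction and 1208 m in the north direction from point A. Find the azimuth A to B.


az = atan2(-769, 1208) = -32.5 deg
adjusted to 0-360: 327.5 degrees

327.5 degrees
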